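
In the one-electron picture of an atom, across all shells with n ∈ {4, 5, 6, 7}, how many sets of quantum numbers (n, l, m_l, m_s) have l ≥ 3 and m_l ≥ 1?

Work shell by shell — for each n, count the (l, m_l) pairs that satisfy l ≥ 3 and m_l ≥ 1:
n=4 → 3; n=5 → 7; n=6 → 12; n=7 → 18.
Orbitals: 3 + 7 + 12 + 18 = 40. Including both spin states (m_s = ±1/2) gives 2 × 40 = 80 states.

80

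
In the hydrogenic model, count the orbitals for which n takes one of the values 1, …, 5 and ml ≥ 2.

10

Treat each shell separately and count matching orbitals:
n=3 → 1; n=4 → 3; n=5 → 6.
Total orbitals: 1 + 3 + 6 = 10.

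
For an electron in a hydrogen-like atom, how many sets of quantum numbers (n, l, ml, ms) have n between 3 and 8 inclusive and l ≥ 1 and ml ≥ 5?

20

Treat each shell separately and count matching orbitals:
n=6 → 1; n=7 → 3; n=8 → 6.
Orbitals: 1 + 3 + 6 = 10. Including both spin states (ms = ±1/2) gives 2 × 10 = 20 states.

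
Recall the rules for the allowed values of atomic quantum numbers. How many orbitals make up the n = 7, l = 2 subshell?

A subshell has 2l+1 orbitals; with l = 2, that's 5.

5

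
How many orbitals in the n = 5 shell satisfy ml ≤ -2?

6

For n = 5, l ranges over 0 … 4.
Per l-value: l=2 → 1; l=3 → 2; l=4 → 3.
Total orbitals: 1 + 2 + 3 = 6.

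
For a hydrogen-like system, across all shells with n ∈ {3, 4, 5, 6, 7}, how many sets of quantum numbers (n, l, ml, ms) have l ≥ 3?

For each n in the range, tally the orbitals obeying l ≥ 3:
n=4 → 7; n=5 → 16; n=6 → 27; n=7 → 40.
Orbitals: 7 + 16 + 27 + 40 = 90. Including both spin states (ms = ±1/2) gives 2 × 90 = 180 states.

180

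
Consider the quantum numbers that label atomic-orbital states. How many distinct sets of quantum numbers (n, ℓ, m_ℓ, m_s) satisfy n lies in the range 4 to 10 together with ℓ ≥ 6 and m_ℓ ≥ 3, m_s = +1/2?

50

Treat each shell separately and count matching orbitals:
n=7 → 4; n=8 → 9; n=9 → 15; n=10 → 22.
Orbitals: 4 + 9 + 15 + 22 = 50. With m_s fixed to +1/2 there is one state per orbital, so 50 states.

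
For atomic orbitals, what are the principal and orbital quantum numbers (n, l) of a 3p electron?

The leading integer gives n = 3; the letter 'p' means l = 1.

n = 3, l = 1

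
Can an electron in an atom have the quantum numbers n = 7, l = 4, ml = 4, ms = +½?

Valid

n = 7 is a positive integer. l = 4 satisfies 0 ≤ l ≤ n−1 = 6. ml = 4 lies in the range −l … +l (here −4 … 4). ms = +1/2 is one of ±1/2.
All four constraints are satisfied.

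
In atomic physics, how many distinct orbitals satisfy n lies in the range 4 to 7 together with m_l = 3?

Work shell by shell — for each n, count the (l, m_l) pairs that satisfy m_l = 3:
n=4 → 1; n=5 → 2; n=6 → 3; n=7 → 4.
Total orbitals: 1 + 2 + 3 + 4 = 10.

10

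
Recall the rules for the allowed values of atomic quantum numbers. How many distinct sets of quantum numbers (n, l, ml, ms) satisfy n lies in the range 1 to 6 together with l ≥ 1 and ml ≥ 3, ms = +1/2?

10

Count contributing orbitals for each principal shell:
n=4 → 1; n=5 → 3; n=6 → 6.
Orbitals: 1 + 3 + 6 = 10. With ms fixed to +1/2 there is one state per orbital, so 10 states.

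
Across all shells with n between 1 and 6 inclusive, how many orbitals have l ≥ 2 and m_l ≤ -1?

30

For each n in the range, tally the orbitals obeying l ≥ 2 and m_l ≤ -1:
n=3 → 2; n=4 → 5; n=5 → 9; n=6 → 14.
Total orbitals: 2 + 5 + 9 + 14 = 30.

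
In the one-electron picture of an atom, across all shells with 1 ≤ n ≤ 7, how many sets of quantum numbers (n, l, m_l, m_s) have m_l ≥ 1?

112

Work shell by shell — for each n, count the (l, m_l) pairs that satisfy m_l ≥ 1:
n=2 → 1; n=3 → 3; n=4 → 6; n=5 → 10; n=6 → 15; n=7 → 21.
Orbitals: 1 + 3 + 6 + 10 + 15 + 21 = 56. Including both spin states (m_s = ±1/2) gives 2 × 56 = 112 states.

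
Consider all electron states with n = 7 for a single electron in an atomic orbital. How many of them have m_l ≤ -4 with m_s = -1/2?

For n = 7, l ranges over 0 … 6.
Contributions: l=4 → 1; l=5 → 2; l=6 → 3.
Orbitals: 1 + 2 + 3 = 6. With m_s fixed to a single value there is one state per orbital, giving 6 states.

6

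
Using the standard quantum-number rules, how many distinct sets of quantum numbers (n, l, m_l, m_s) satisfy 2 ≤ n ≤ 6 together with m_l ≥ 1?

Count contributing orbitals for each principal shell:
n=2 → 1; n=3 → 3; n=4 → 6; n=5 → 10; n=6 → 15.
Orbitals: 1 + 3 + 6 + 10 + 15 = 35. Including both spin states (m_s = ±1/2) gives 2 × 35 = 70 states.

70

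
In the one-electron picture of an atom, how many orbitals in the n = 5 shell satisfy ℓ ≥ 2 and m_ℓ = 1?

The n = 5 shell has ℓ = 0 through 4; check each.
Orbitals with ℓ ≥ 2 and m_ℓ = 1, by ℓ: ℓ=2 → 1; ℓ=3 → 1; ℓ=4 → 1.
Total orbitals: 1 + 1 + 1 = 3.

3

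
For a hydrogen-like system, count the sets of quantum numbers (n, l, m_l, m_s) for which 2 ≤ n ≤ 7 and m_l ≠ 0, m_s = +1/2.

112

Work shell by shell — for each n, count the (l, m_l) pairs that satisfy m_l ≠ 0:
n=2 → 2; n=3 → 6; n=4 → 12; n=5 → 20; n=6 → 30; n=7 → 42.
Orbitals: 2 + 6 + 12 + 20 + 30 + 42 = 112. With m_s fixed to +1/2 there is one state per orbital, so 112 states.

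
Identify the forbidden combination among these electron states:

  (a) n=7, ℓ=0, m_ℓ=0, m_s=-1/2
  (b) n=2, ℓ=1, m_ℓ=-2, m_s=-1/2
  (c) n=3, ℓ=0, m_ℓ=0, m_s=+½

(b) has |m_ℓ| = 2 > ℓ = 1, violating −ℓ ≤ m_ℓ ≤ ℓ.
The remaining sets (a), (c) satisfy all four rules.

(b)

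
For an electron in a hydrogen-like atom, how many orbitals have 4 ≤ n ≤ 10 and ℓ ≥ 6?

150

For each n in the range, tally the orbitals obeying ℓ ≥ 6:
n=7 → 13; n=8 → 28; n=9 → 45; n=10 → 64.
Total orbitals: 13 + 28 + 45 + 64 = 150.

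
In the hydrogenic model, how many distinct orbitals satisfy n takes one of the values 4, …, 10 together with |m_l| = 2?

70

Work shell by shell — for each n, count the (l, m_l) pairs that satisfy |m_l| = 2:
n=4 → 4; n=5 → 6; n=6 → 8; n=7 → 10; n=8 → 12; n=9 → 14; n=10 → 16.
Total orbitals: 4 + 6 + 8 + 10 + 12 + 14 + 16 = 70.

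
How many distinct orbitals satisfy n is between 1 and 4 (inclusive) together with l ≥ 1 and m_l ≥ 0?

16

For each n in the range, tally the orbitals obeying l ≥ 1 and m_l ≥ 0:
n=2 → 2; n=3 → 5; n=4 → 9.
Total orbitals: 2 + 5 + 9 = 16.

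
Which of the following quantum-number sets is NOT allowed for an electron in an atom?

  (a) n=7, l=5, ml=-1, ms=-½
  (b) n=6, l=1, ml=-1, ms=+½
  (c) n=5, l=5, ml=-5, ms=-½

(c)

(c) has l = 5 ≥ n = 5, violating 0 ≤ l ≤ n−1.
The remaining sets (a), (b) satisfy all four rules.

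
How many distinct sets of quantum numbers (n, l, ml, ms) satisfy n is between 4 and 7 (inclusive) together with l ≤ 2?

72

Go shell by shell, enumerating (l, ml) with l ≤ 2:
n=4 → 9; n=5 → 9; n=6 → 9; n=7 → 9.
Orbitals: 9 + 9 + 9 + 9 = 36. Including both spin states (ms = ±1/2) gives 2 × 36 = 72 states.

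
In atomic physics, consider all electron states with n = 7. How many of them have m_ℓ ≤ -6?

2

The (ℓ, m_ℓ) pairs meeting m_ℓ ≤ -6 give: ℓ=6 → 1.
Orbitals: 1. Each orbital carries two spin states, so 1 × 2 = 2 states.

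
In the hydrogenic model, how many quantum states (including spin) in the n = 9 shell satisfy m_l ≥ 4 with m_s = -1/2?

The n = 9 shell has l = 0 through 8; check each.
Orbitals with m_l ≥ 4, by l: l=4 → 1; l=5 → 2; l=6 → 3; l=7 → 4; l=8 → 5.
Orbitals: 1 + 2 + 3 + 4 + 5 = 15. With m_s fixed to a single value there is one state per orbital, giving 15 states.

15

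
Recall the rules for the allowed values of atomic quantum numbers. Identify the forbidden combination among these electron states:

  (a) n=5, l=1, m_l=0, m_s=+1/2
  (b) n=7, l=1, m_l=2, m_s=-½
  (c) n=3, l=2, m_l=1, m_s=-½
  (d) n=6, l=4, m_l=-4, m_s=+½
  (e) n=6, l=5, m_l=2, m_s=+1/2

(b)

(b) has |m_l| = 2 > l = 1, violating −l ≤ m_l ≤ l.
The remaining sets (a), (c), (d), (e) satisfy all four rules.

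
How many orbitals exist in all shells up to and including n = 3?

Total orbitals = 1² + 2² + 3² = 14.

14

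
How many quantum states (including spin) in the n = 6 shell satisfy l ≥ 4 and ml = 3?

4

For n = 6, l ranges over 0 … 5.
Contributions: l=4 → 1; l=5 → 1.
Orbitals: 1 + 1 = 2. Each orbital carries two spin states, so 2 × 2 = 4 states.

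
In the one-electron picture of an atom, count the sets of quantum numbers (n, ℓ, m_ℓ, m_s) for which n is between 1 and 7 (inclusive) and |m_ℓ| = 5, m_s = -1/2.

6

For each n in the range, tally the orbitals obeying |m_ℓ| = 5:
n=6 → 2; n=7 → 4.
Orbitals: 2 + 4 = 6. With m_s fixed to -1/2 there is one state per orbital, so 6 states.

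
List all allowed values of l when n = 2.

0, 1

l is an integer with 0 ≤ l ≤ n−1, so for n = 2: l = 0, 1.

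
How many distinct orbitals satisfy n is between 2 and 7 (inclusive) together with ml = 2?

15

Count contributing orbitals for each principal shell:
n=3 → 1; n=4 → 2; n=5 → 3; n=6 → 4; n=7 → 5.
Total orbitals: 1 + 2 + 3 + 4 + 5 = 15.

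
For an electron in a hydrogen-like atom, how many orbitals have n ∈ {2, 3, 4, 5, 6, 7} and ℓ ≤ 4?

For each n in the range, tally the orbitals obeying ℓ ≤ 4:
n=2 → 4; n=3 → 9; n=4 → 16; n=5 → 25; n=6 → 25; n=7 → 25.
Total orbitals: 4 + 9 + 16 + 25 + 25 + 25 = 104.

104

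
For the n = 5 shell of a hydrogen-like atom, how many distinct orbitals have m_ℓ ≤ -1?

10

Per ℓ-value: ℓ=1 → 1; ℓ=2 → 2; ℓ=3 → 3; ℓ=4 → 4.
Total orbitals: 1 + 2 + 3 + 4 = 10.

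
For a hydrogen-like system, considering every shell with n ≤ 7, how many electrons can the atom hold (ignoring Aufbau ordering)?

280

Total orbitals = 1² + 2² + 3² + 4² + 5² + 6² + 7² = 140. Doubling for spin gives 280 electrons.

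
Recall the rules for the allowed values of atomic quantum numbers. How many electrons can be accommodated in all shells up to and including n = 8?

Total orbitals = 1² + 2² + 3² + 4² + 5² + 6² + 7² + 8² = 204. Doubling for spin gives 408 electrons.

408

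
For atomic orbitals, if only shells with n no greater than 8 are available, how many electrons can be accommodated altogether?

Total orbitals = 1² + 2² + 3² + 4² + 5² + 6² + 7² + 8² = 204. Doubling for spin gives 408 electrons.

408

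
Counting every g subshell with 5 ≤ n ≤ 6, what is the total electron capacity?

A g subshell (l = 4) exists for every n ≥ 5, so shells n = 5, 6 each contribute one — 2 subshells.
Since each g subshell holds 2(2·4+1) = 18 electrons, the total is 2 × 18 = 36.

36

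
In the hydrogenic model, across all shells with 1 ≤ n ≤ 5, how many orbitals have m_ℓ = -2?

Treat each shell separately and count matching orbitals:
n=3 → 1; n=4 → 2; n=5 → 3.
Total orbitals: 1 + 2 + 3 = 6.

6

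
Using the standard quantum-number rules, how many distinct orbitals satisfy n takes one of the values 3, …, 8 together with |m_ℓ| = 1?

Work shell by shell — for each n, count the (ℓ, m_ℓ) pairs that satisfy |m_ℓ| = 1:
n=3 → 4; n=4 → 6; n=5 → 8; n=6 → 10; n=7 → 12; n=8 → 14.
Total orbitals: 4 + 6 + 8 + 10 + 12 + 14 = 54.

54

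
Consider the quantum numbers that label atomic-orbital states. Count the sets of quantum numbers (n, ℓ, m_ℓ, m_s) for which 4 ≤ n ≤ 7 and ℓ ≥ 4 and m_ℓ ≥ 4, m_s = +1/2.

Work shell by shell — for each n, count the (ℓ, m_ℓ) pairs that satisfy ℓ ≥ 4 and m_ℓ ≥ 4:
n=5 → 1; n=6 → 3; n=7 → 6.
Orbitals: 1 + 3 + 6 = 10. With m_s fixed to +1/2 there is one state per orbital, so 10 states.

10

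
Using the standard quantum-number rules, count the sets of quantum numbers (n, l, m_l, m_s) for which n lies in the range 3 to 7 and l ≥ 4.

Count contributing orbitals for each principal shell:
n=5 → 9; n=6 → 20; n=7 → 33.
Orbitals: 9 + 20 + 33 = 62. Including both spin states (m_s = ±1/2) gives 2 × 62 = 124 states.

124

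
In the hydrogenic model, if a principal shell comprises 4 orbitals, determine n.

n² = 4 ⇒ n = 2.

n = 2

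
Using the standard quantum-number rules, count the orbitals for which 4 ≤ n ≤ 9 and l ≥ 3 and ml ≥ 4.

35

Go shell by shell, enumerating (l, ml) with l ≥ 3 and ml ≥ 4:
n=5 → 1; n=6 → 3; n=7 → 6; n=8 → 10; n=9 → 15.
Total orbitals: 1 + 3 + 6 + 10 + 15 = 35.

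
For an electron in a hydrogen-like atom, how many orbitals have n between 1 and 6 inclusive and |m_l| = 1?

30

For each n in the range, tally the orbitals obeying |m_l| = 1:
n=2 → 2; n=3 → 4; n=4 → 6; n=5 → 8; n=6 → 10.
Total orbitals: 2 + 4 + 6 + 8 + 10 = 30.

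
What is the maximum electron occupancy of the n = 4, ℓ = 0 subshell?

A subshell with ℓ = 0 has 2ℓ+1 = 1 orbital, each holding 2 electrons (spin ±1/2), so 1 × 2 = 2.

2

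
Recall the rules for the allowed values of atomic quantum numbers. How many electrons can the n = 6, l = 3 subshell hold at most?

14

A subshell with l = 3 has 2l+1 = 7 orbitals, each holding 2 electrons (spin ±1/2), so 7 × 2 = 14.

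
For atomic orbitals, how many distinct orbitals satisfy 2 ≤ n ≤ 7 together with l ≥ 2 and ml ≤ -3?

20

Work shell by shell — for each n, count the (l, ml) pairs that satisfy l ≥ 2 and ml ≤ -3:
n=4 → 1; n=5 → 3; n=6 → 6; n=7 → 10.
Total orbitals: 1 + 3 + 6 + 10 = 20.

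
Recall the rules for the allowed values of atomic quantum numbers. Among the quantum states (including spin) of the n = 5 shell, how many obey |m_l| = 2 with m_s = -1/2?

6

Contributions: l=2 → 2; l=3 → 2; l=4 → 2.
Orbitals: 2 + 2 + 2 = 6. With m_s fixed to a single value there is one state per orbital, giving 6 states.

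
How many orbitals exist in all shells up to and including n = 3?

14

Total orbitals = 1² + 2² + 3² = 14.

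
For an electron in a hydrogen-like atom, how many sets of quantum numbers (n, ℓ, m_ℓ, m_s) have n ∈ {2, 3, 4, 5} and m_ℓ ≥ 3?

8

Work shell by shell — for each n, count the (ℓ, m_ℓ) pairs that satisfy m_ℓ ≥ 3:
n=4 → 1; n=5 → 3.
Orbitals: 1 + 3 = 4. Including both spin states (m_s = ±1/2) gives 2 × 4 = 8 states.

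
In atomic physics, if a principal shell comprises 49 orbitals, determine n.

n² = 49 ⇒ n = 7.

n = 7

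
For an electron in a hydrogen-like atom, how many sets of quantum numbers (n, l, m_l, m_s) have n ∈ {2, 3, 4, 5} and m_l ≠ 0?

80

Count contributing orbitals for each principal shell:
n=2 → 2; n=3 → 6; n=4 → 12; n=5 → 20.
Orbitals: 2 + 6 + 12 + 20 = 40. Including both spin states (m_s = ±1/2) gives 2 × 40 = 80 states.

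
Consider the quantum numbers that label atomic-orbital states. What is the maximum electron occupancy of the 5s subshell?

2

A subshell with l = 0 has 2l+1 = 1 orbital, each holding 2 electrons (spin ±1/2), so 1 × 2 = 2.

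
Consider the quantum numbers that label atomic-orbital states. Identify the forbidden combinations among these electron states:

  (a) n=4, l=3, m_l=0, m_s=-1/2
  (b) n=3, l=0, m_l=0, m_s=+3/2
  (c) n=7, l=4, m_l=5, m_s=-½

(b) and (c)

(b) has m_s = +3/2, but an electron's spin must be ±1/2.
(c) has |m_l| = 5 > l = 4, violating −l ≤ m_l ≤ l.
The remaining set (a) satisfies all four rules.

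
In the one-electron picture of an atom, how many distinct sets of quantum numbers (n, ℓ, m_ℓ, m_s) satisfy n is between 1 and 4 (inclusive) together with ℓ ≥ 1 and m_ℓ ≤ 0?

Go shell by shell, enumerating (ℓ, m_ℓ) with ℓ ≥ 1 and m_ℓ ≤ 0:
n=2 → 2; n=3 → 5; n=4 → 9.
Orbitals: 2 + 5 + 9 = 16. Including both spin states (m_s = ±1/2) gives 2 × 16 = 32 states.

32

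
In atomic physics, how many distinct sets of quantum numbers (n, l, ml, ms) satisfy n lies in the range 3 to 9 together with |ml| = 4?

For each n in the range, tally the orbitals obeying |ml| = 4:
n=5 → 2; n=6 → 4; n=7 → 6; n=8 → 8; n=9 → 10.
Orbitals: 2 + 4 + 6 + 8 + 10 = 30. Including both spin states (ms = ±1/2) gives 2 × 30 = 60 states.

60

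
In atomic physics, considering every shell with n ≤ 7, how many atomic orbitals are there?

Total orbitals = 1² + 2² + 3² + 4² + 5² + 6² + 7² = 140.

140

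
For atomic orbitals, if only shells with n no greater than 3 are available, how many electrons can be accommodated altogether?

28

Total orbitals = 1² + 2² + 3² = 14. Doubling for spin gives 28 electrons.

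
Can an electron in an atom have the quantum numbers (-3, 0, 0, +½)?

No

The principal quantum number must be a positive integer (n ≥ 1), but here n = -3.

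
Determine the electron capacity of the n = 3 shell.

18

A shell holds 2n² electrons: 2 × 3² = 2 × 9 = 18.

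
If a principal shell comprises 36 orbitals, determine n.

n² = 36 ⇒ n = 6.

n = 6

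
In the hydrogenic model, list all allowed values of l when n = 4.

0, 1, 2, 3

l is an integer with 0 ≤ l ≤ n−1, so for n = 4: l = 0, 1, 2, 3.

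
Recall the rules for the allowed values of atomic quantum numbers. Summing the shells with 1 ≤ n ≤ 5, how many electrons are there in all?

110

Shell n has n² orbitals: 1²=1 + 2²=4 + 3²=9 + 4²=16 + 5²=25 = 55 orbitals.
Two spin states per orbital: 2 × 55 = 110 electrons.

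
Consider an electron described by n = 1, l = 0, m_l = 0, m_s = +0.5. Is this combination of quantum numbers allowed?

Yes

n = 1 is a positive integer. l = 0 satisfies 0 ≤ l ≤ n−1 = 0. m_l = 0 lies in the range −l … +l (here 0). m_s = +1/2 is one of ±1/2.
All four constraints are satisfied.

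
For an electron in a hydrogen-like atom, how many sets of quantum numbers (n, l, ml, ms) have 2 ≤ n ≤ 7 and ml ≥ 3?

40

Go shell by shell, enumerating (l, ml) with ml ≥ 3:
n=4 → 1; n=5 → 3; n=6 → 6; n=7 → 10.
Orbitals: 1 + 3 + 6 + 10 = 20. Including both spin states (ms = ±1/2) gives 2 × 20 = 40 states.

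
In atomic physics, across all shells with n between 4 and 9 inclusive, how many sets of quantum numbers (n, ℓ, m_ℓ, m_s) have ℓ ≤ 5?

370

Per-shell orbital counts meeting the constraint:
n=4 → 16; n=5 → 25; n=6 → 36; n=7 → 36; n=8 → 36; n=9 → 36.
Orbitals: 16 + 25 + 36 + 36 + 36 + 36 = 185. Including both spin states (m_s = ±1/2) gives 2 × 185 = 370 states.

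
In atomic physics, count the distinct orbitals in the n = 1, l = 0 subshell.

A subshell has 2l+1 orbitals; with l = 0, that's 1.

1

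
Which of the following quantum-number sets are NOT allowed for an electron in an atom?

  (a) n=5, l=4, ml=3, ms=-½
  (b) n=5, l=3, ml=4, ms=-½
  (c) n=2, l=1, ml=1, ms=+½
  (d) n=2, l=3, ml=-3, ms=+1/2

(b) has |ml| = 4 > l = 3, violating −l ≤ ml ≤ l.
(d) has l = 3 ≥ n = 2, violating 0 ≤ l ≤ n−1.
The remaining sets (a), (c) satisfy all four rules.

(b) and (d)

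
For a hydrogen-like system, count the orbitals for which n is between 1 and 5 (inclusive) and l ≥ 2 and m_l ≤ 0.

22

Treat each shell separately and count matching orbitals:
n=3 → 3; n=4 → 7; n=5 → 12.
Total orbitals: 3 + 7 + 12 = 22.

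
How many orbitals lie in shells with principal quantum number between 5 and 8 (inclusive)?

174

Shell n has n² orbitals: 5²=25 + 6²=36 + 7²=49 + 8²=64 = 174 orbitals.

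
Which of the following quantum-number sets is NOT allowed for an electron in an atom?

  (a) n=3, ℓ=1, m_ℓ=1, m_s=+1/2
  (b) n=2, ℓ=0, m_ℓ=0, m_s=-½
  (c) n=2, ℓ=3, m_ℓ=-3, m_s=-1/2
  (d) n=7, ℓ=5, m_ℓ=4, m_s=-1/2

(c)

(c) has ℓ = 3 ≥ n = 2, violating 0 ≤ ℓ ≤ n−1.
The remaining sets (a), (b), (d) satisfy all four rules.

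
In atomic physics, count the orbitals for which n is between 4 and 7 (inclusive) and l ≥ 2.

For each n in the range, tally the orbitals obeying l ≥ 2:
n=4 → 12; n=5 → 21; n=6 → 32; n=7 → 45.
Total orbitals: 12 + 21 + 32 + 45 = 110.

110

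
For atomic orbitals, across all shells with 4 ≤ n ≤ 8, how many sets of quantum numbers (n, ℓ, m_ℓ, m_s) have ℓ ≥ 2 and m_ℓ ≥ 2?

110

Per-shell orbital counts meeting the constraint:
n=4 → 3; n=5 → 6; n=6 → 10; n=7 → 15; n=8 → 21.
Orbitals: 3 + 6 + 10 + 15 + 21 = 55. Including both spin states (m_s = ±1/2) gives 2 × 55 = 110 states.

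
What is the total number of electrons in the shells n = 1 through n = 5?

110

Shell n has n² orbitals: 1²=1 + 2²=4 + 3²=9 + 4²=16 + 5²=25 = 55 orbitals.
Two spin states per orbital: 2 × 55 = 110 electrons.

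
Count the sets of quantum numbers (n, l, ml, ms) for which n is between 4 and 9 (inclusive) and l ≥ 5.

260

Go shell by shell, enumerating (l, ml) with l ≥ 5:
n=6 → 11; n=7 → 24; n=8 → 39; n=9 → 56.
Orbitals: 11 + 24 + 39 + 56 = 130. Including both spin states (ms = ±1/2) gives 2 × 130 = 260 states.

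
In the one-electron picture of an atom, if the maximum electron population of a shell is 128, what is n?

n = 8

2n² = 128 ⇒ n² = 64 ⇒ n = 8.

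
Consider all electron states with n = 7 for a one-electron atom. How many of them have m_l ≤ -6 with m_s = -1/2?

For n = 7, l ranges over 0 … 6.
Orbitals with m_l ≤ -6, by l: l=6 → 1.
Orbitals: 1. With m_s fixed to a single value there is one state per orbital, giving 1 state.

1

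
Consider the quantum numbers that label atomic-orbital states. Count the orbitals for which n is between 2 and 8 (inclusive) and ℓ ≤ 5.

For each n in the range, tally the orbitals obeying ℓ ≤ 5:
n=2 → 4; n=3 → 9; n=4 → 16; n=5 → 25; n=6 → 36; n=7 → 36; n=8 → 36.
Total orbitals: 4 + 9 + 16 + 25 + 36 + 36 + 36 = 162.

162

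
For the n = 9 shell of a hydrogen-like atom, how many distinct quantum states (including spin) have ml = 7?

Per l-value: l=7 → 1; l=8 → 1.
Orbitals: 1 + 1 = 2. Each orbital carries two spin states, so 2 × 2 = 4 states.

4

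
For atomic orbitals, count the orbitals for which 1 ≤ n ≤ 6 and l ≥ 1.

85

Work shell by shell — for each n, count the (l, m_l) pairs that satisfy l ≥ 1:
n=2 → 3; n=3 → 8; n=4 → 15; n=5 → 24; n=6 → 35.
Total orbitals: 3 + 8 + 15 + 24 + 35 = 85.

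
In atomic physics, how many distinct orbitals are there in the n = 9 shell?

81

The n = 9 shell contains n² = 9² = 81 orbitals.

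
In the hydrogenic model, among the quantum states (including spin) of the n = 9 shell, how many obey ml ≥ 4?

30

With n = 9 the allowed l are 0, 1, …, 8.
Contributions: l=4 → 1; l=5 → 2; l=6 → 3; l=7 → 4; l=8 → 5.
Orbitals: 1 + 2 + 3 + 4 + 5 = 15. Each orbital carries two spin states, so 15 × 2 = 30 states.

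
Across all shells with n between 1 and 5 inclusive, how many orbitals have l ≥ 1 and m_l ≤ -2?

Treat each shell separately and count matching orbitals:
n=3 → 1; n=4 → 3; n=5 → 6.
Total orbitals: 1 + 3 + 6 = 10.

10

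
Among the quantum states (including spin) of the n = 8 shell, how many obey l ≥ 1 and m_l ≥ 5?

12

For n = 8, l ranges over 0 … 7.
Contributions: l=5 → 1; l=6 → 2; l=7 → 3.
Orbitals: 1 + 2 + 3 = 6. Each orbital carries two spin states, so 6 × 2 = 12 states.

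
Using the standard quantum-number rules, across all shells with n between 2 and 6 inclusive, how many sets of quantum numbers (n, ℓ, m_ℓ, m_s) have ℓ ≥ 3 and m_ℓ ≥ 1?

Per-shell orbital counts meeting the constraint:
n=4 → 3; n=5 → 7; n=6 → 12.
Orbitals: 3 + 7 + 12 = 22. Including both spin states (m_s = ±1/2) gives 2 × 22 = 44 states.

44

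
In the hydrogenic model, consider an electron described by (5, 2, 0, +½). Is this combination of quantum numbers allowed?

n = 5 is a positive integer. ℓ = 2 satisfies 0 ≤ ℓ ≤ n−1 = 4. m_ℓ = 0 lies in the range −ℓ … +ℓ (here −2 … 2). m_s = +1/2 is one of ±1/2.
All four constraints are satisfied.

Valid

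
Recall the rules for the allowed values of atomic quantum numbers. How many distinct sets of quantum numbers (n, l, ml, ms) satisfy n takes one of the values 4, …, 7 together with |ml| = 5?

Go shell by shell, enumerating (l, ml) with |ml| = 5:
n=6 → 2; n=7 → 4.
Orbitals: 2 + 4 = 6. Including both spin states (ms = ±1/2) gives 2 × 6 = 12 states.

12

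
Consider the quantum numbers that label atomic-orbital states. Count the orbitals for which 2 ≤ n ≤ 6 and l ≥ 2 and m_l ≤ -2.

20

Per-shell orbital counts meeting the constraint:
n=3 → 1; n=4 → 3; n=5 → 6; n=6 → 10.
Total orbitals: 1 + 3 + 6 + 10 = 20.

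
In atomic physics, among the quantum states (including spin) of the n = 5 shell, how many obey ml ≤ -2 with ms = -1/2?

With n = 5 the allowed l are 0, 1, …, 4.
The (l, ml) pairs meeting ml ≤ -2 give: l=2 → 1; l=3 → 2; l=4 → 3.
Orbitals: 1 + 2 + 3 = 6. With ms fixed to a single value there is one state per orbital, giving 6 states.

6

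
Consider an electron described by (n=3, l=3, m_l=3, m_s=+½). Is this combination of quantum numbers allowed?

No

The orbital quantum number must satisfy 0 ≤ l ≤ n−1. With n = 3 the allowed l values are 0, 1, 2, so l = 3 is out of range.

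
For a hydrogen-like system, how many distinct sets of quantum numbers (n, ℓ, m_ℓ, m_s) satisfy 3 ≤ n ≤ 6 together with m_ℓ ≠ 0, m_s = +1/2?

Go shell by shell, enumerating (ℓ, m_ℓ) with m_ℓ ≠ 0:
n=3 → 6; n=4 → 12; n=5 → 20; n=6 → 30.
Orbitals: 6 + 12 + 20 + 30 = 68. With m_s fixed to +1/2 there is one state per orbital, so 68 states.

68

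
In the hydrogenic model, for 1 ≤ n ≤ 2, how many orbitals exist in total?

5

Total orbitals = 1² + 2² = 5.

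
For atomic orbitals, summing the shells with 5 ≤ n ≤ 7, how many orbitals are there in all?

Shell n has n² orbitals: 5²=25 + 6²=36 + 7²=49 = 110 orbitals.

110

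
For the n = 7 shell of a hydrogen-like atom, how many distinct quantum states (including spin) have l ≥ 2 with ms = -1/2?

45

Go through l = 0, …, 6 (the values permitted for n = 7).
Contributions: l=2 → 5; l=3 → 7; l=4 → 9; l=5 → 11; l=6 → 13.
Orbitals: 5 + 7 + 9 + 11 + 13 = 45. With ms fixed to a single value there is one state per orbital, giving 45 states.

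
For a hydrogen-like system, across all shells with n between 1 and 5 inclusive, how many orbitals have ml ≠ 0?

40

Go shell by shell, enumerating (l, ml) with ml ≠ 0:
n=2 → 2; n=3 → 6; n=4 → 12; n=5 → 20.
Total orbitals: 2 + 6 + 12 + 20 = 40.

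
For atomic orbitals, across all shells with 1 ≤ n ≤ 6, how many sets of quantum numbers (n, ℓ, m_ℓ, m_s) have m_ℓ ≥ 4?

Count contributing orbitals for each principal shell:
n=5 → 1; n=6 → 3.
Orbitals: 1 + 3 = 4. Including both spin states (m_s = ±1/2) gives 2 × 4 = 8 states.

8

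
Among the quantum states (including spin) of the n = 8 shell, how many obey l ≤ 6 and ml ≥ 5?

With n = 8 the allowed l are 0, 1, …, 7.
Orbitals with l ≤ 6 and ml ≥ 5, by l: l=5 → 1; l=6 → 2.
Orbitals: 1 + 2 = 3. Each orbital carries two spin states, so 3 × 2 = 6 states.

6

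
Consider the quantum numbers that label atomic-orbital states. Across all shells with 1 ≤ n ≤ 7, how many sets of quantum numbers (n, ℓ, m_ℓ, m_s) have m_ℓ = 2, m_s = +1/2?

15

For each n in the range, tally the orbitals obeying m_ℓ = 2:
n=3 → 1; n=4 → 2; n=5 → 3; n=6 → 4; n=7 → 5.
Orbitals: 1 + 2 + 3 + 4 + 5 = 15. With m_s fixed to +1/2 there is one state per orbital, so 15 states.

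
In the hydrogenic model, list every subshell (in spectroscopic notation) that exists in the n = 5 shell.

5s, 5p, 5d, 5f, 5g

For n = 5, ℓ runs from 0 to 4. In spectroscopic notation ℓ = 0,1,2,… ↔ s,p,d,f,g,h,i, so the subshells are 5s, 5p, 5d, 5f, 5g.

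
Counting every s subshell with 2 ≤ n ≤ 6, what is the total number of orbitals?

An s subshell (l = 0) exists for every n ≥ 1, so shells n = 2, 3, 4, 5, 6 each contribute one — 5 subshells.
Since each s subshell has 2·0+1 = 1 orbital, the total is 5 × 1 = 5.

5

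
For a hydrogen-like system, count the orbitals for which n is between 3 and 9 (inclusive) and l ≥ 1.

Work shell by shell — for each n, count the (l, m_l) pairs that satisfy l ≥ 1:
n=3 → 8; n=4 → 15; n=5 → 24; n=6 → 35; n=7 → 48; n=8 → 63; n=9 → 80.
Total orbitals: 8 + 15 + 24 + 35 + 48 + 63 + 80 = 273.

273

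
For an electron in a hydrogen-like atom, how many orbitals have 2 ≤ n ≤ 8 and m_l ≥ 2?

Work shell by shell — for each n, count the (l, m_l) pairs that satisfy m_l ≥ 2:
n=3 → 1; n=4 → 3; n=5 → 6; n=6 → 10; n=7 → 15; n=8 → 21.
Total orbitals: 1 + 3 + 6 + 10 + 15 + 21 = 56.

56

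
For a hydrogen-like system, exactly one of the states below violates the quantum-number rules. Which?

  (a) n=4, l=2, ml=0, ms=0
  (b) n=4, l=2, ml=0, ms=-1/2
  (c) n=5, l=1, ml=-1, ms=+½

(a) has ms = 0, but an electron's spin must be ±1/2.
The remaining sets (b), (c) satisfy all four rules.

(a)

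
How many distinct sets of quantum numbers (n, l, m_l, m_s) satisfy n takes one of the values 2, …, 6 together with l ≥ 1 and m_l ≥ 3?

For each n in the range, tally the orbitals obeying l ≥ 1 and m_l ≥ 3:
n=4 → 1; n=5 → 3; n=6 → 6.
Orbitals: 1 + 3 + 6 = 10. Including both spin states (m_s = ±1/2) gives 2 × 10 = 20 states.

20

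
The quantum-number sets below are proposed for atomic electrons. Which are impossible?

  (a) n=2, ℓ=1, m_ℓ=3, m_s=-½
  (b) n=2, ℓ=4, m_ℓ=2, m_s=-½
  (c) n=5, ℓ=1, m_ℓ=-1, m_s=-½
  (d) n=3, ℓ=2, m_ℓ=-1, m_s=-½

(a) has |m_ℓ| = 3 > ℓ = 1, violating −ℓ ≤ m_ℓ ≤ ℓ.
(b) has ℓ = 4 ≥ n = 2, violating 0 ≤ ℓ ≤ n−1.
The remaining sets (c), (d) satisfy all four rules.

(a) and (b)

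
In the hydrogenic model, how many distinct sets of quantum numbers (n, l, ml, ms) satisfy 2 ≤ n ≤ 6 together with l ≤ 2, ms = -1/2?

Per-shell orbital counts meeting the constraint:
n=2 → 4; n=3 → 9; n=4 → 9; n=5 → 9; n=6 → 9.
Orbitals: 4 + 9 + 9 + 9 + 9 = 40. With ms fixed to -1/2 there is one state per orbital, so 40 states.

40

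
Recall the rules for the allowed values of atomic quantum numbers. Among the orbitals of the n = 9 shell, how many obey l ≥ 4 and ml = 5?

The (l, ml) pairs meeting l ≥ 4 and ml = 5 give: l=5 → 1; l=6 → 1; l=7 → 1; l=8 → 1.
Total orbitals: 1 + 1 + 1 + 1 = 4.

4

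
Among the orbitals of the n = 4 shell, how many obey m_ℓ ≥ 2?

For n = 4, ℓ ranges over 0 … 3.
The (ℓ, m_ℓ) pairs meeting m_ℓ ≥ 2 give: ℓ=2 → 1; ℓ=3 → 2.
Total orbitals: 1 + 2 = 3.

3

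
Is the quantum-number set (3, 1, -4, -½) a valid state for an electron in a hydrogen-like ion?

The magnetic quantum number must satisfy −l ≤ ml ≤ l. With l = 1, ml can only be -1, 0, 1, so ml = -4 is forbidden.

No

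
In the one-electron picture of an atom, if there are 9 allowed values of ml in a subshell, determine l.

l = 4 (g)

ml ranges over 2l+1 integers, so 2l+1 = 9 ⇒ l = 4.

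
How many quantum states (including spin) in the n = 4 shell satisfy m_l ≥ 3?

2

Go through l = 0, …, 3 (the values permitted for n = 4).
Orbitals with m_l ≥ 3, by l: l=3 → 1.
Orbitals: 1. Each orbital carries two spin states, so 1 × 2 = 2 states.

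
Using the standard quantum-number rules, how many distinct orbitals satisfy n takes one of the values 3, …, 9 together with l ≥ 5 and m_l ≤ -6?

Per-shell orbital counts meeting the constraint:
n=7 → 1; n=8 → 3; n=9 → 6.
Total orbitals: 1 + 3 + 6 = 10.

10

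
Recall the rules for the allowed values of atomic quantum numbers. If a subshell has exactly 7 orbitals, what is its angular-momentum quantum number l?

2l+1 = 7 gives l = 3.

l = 3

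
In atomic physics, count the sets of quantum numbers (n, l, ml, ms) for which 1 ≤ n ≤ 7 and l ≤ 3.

For each n in the range, tally the orbitals obeying l ≤ 3:
n=1 → 1; n=2 → 4; n=3 → 9; n=4 → 16; n=5 → 16; n=6 → 16; n=7 → 16.
Orbitals: 1 + 4 + 9 + 16 + 16 + 16 + 16 = 78. Including both spin states (ms = ±1/2) gives 2 × 78 = 156 states.

156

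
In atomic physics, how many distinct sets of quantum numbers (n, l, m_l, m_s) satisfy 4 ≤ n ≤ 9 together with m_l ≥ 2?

166

Treat each shell separately and count matching orbitals:
n=4 → 3; n=5 → 6; n=6 → 10; n=7 → 15; n=8 → 21; n=9 → 28.
Orbitals: 3 + 6 + 10 + 15 + 21 + 28 = 83. Including both spin states (m_s = ±1/2) gives 2 × 83 = 166 states.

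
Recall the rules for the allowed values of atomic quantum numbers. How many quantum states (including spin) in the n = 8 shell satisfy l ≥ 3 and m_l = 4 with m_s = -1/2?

4

Go through l = 0, …, 7 (the values permitted for n = 8).
Contributions: l=4 → 1; l=5 → 1; l=6 → 1; l=7 → 1.
Orbitals: 1 + 1 + 1 + 1 = 4. With m_s fixed to a single value there is one state per orbital, giving 4 states.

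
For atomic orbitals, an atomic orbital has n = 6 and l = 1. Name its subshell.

l = 1 corresponds to the letter 'p', so the subshell is 6p.

6p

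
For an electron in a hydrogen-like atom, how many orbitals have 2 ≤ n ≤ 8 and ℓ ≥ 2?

Go shell by shell, enumerating (ℓ, m_ℓ) with ℓ ≥ 2:
n=3 → 5; n=4 → 12; n=5 → 21; n=6 → 32; n=7 → 45; n=8 → 60.
Total orbitals: 5 + 12 + 21 + 32 + 45 + 60 = 175.

175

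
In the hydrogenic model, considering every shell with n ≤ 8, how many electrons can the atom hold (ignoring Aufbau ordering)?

408

Total orbitals = 1² + 2² + 3² + 4² + 5² + 6² + 7² + 8² = 204. Doubling for spin gives 408 electrons.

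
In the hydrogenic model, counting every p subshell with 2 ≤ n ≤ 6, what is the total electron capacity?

A p subshell (ℓ = 1) exists for every n ≥ 2, so shells n = 2, 3, 4, 5, 6 each contribute one — 5 subshells.
Since each p subshell holds 2(2·1+1) = 6 electrons, the total is 5 × 6 = 30.

30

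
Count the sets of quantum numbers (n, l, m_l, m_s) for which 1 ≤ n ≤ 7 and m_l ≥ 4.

Go shell by shell, enumerating (l, m_l) with m_l ≥ 4:
n=5 → 1; n=6 → 3; n=7 → 6.
Orbitals: 1 + 3 + 6 = 10. Including both spin states (m_s = ±1/2) gives 2 × 10 = 20 states.

20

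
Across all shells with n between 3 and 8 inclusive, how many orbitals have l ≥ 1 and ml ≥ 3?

35

Work shell by shell — for each n, count the (l, ml) pairs that satisfy l ≥ 1 and ml ≥ 3:
n=4 → 1; n=5 → 3; n=6 → 6; n=7 → 10; n=8 → 15.
Total orbitals: 1 + 3 + 6 + 10 + 15 = 35.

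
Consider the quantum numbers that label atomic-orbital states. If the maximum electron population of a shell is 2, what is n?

n = 1

2n² = 2 ⇒ n² = 1 ⇒ n = 1.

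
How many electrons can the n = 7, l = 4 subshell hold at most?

A subshell with l = 4 has 2l+1 = 9 orbitals, each holding 2 electrons (spin ±1/2), so 9 × 2 = 18.

18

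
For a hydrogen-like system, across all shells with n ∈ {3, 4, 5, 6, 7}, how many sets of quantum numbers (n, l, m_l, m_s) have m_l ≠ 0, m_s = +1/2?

Count contributing orbitals for each principal shell:
n=3 → 6; n=4 → 12; n=5 → 20; n=6 → 30; n=7 → 42.
Orbitals: 6 + 12 + 20 + 30 + 42 = 110. With m_s fixed to +1/2 there is one state per orbital, so 110 states.

110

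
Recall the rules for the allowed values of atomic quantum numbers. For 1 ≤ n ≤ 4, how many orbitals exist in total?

Total orbitals = 1² + 2² + 3² + 4² = 30.

30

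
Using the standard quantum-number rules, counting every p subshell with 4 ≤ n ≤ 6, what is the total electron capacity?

18

A p subshell (ℓ = 1) exists for every n ≥ 2, so shells n = 4, 5, 6 each contribute one — 3 subshells.
Since each p subshell holds 2(2·1+1) = 6 electrons, the total is 3 × 6 = 18.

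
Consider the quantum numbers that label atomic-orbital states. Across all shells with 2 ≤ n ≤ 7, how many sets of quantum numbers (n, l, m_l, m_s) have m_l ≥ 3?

40

Per-shell orbital counts meeting the constraint:
n=4 → 1; n=5 → 3; n=6 → 6; n=7 → 10.
Orbitals: 1 + 3 + 6 + 10 = 20. Including both spin states (m_s = ±1/2) gives 2 × 20 = 40 states.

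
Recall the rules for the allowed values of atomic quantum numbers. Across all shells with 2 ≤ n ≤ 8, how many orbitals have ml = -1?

28

Go shell by shell, enumerating (l, ml) with ml = -1:
n=2 → 1; n=3 → 2; n=4 → 3; n=5 → 4; n=6 → 5; n=7 → 6; n=8 → 7.
Total orbitals: 1 + 2 + 3 + 4 + 5 + 6 + 7 = 28.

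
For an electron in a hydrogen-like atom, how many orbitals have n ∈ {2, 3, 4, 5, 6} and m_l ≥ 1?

Count contributing orbitals for each principal shell:
n=2 → 1; n=3 → 3; n=4 → 6; n=5 → 10; n=6 → 15.
Total orbitals: 1 + 3 + 6 + 10 + 15 = 35.

35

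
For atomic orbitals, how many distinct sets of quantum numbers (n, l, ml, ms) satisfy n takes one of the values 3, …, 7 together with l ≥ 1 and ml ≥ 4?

20

Count contributing orbitals for each principal shell:
n=5 → 1; n=6 → 3; n=7 → 6.
Orbitals: 1 + 3 + 6 = 10. Including both spin states (ms = ±1/2) gives 2 × 10 = 20 states.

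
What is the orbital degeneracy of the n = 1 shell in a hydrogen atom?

1

The n = 1 shell contains n² = 1² = 1 orbital.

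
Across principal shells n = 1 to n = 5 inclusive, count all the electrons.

110

Shell n has n² orbitals: 1²=1 + 2²=4 + 3²=9 + 4²=16 + 5²=25 = 55 orbitals.
Two spin states per orbital: 2 × 55 = 110 electrons.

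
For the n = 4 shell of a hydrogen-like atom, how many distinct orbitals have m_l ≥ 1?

6

With n = 4 the allowed l are 0, 1, …, 3.
Per l-value: l=1 → 1; l=2 → 2; l=3 → 3.
Total orbitals: 1 + 2 + 3 = 6.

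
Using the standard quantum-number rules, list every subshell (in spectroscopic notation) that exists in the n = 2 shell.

For n = 2, l runs from 0 to 1. In spectroscopic notation l = 0,1,2,… ↔ s,p,d,f,g,h,i, so the subshells are 2s, 2p.

2s, 2p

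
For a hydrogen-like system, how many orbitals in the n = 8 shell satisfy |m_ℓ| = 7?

Go through ℓ = 0, …, 7 (the values permitted for n = 8).
The (ℓ, m_ℓ) pairs meeting |m_ℓ| = 7 give: ℓ=7 → 2.
Total orbitals: 2.

2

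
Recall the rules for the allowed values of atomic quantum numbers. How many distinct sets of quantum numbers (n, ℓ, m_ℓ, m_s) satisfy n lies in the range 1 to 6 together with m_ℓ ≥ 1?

Per-shell orbital counts meeting the constraint:
n=2 → 1; n=3 → 3; n=4 → 6; n=5 → 10; n=6 → 15.
Orbitals: 1 + 3 + 6 + 10 + 15 = 35. Including both spin states (m_s = ±1/2) gives 2 × 35 = 70 states.

70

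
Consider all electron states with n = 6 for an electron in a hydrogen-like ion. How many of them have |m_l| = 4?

With n = 6 the allowed l are 0, 1, …, 5.
Orbitals with |m_l| = 4, by l: l=4 → 2; l=5 → 2.
Orbitals: 2 + 2 = 4. Each orbital carries two spin states, so 4 × 2 = 8 states.

8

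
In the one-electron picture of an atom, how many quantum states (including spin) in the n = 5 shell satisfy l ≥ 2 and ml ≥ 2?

12

With n = 5 the allowed l are 0, 1, …, 4.
Contributions: l=2 → 1; l=3 → 2; l=4 → 3.
Orbitals: 1 + 2 + 3 = 6. Each orbital carries two spin states, so 6 × 2 = 12 states.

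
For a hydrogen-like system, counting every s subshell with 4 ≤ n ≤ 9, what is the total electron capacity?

An s subshell (ℓ = 0) exists for every n ≥ 1, so shells n = 4, 5, 6, 7, 8, 9 each contribute one — 6 subshells.
Since each s subshell holds 2(2·0+1) = 2 electrons, the total is 6 × 2 = 12.

12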